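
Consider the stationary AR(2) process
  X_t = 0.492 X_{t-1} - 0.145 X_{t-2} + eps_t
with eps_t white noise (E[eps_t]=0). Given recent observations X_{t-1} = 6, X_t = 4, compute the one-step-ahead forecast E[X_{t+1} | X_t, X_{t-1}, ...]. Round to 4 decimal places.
E[X_{t+1} \mid \mathcal F_t] = 1.0980

For an AR(p) model X_t = c + sum_i phi_i X_{t-i} + eps_t, the
one-step-ahead conditional mean is
  E[X_{t+1} | X_t, ...] = c + sum_i phi_i X_{t+1-i}.
Substitute known values:
  E[X_{t+1} | ...] = (0.492) * (4) + (-0.145) * (6)
                   = 1.0980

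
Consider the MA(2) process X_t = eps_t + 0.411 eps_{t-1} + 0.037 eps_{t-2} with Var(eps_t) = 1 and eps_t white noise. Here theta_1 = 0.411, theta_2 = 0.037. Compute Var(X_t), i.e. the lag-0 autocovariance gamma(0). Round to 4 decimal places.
\gamma(0) = 1.1703

For an MA(q) process X_t = eps_t + sum_i theta_i eps_{t-i} with
Var(eps_t) = sigma^2, the variance is
  gamma(0) = sigma^2 * (1 + sum_i theta_i^2).
  sum_i theta_i^2 = (0.411)^2 + (0.037)^2 = 0.168921 + 0.001369 = 0.17029.
  gamma(0) = 1 * (1 + 0.17029) = 1 * 1.17029 = 1.17029, which rounds to 1.1703.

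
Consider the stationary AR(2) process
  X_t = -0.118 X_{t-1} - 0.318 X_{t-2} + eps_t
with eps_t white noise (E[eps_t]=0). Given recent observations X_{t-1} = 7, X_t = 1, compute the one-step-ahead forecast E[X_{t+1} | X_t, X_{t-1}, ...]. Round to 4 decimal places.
E[X_{t+1} \mid \mathcal F_t] = -2.3440

For an AR(p) model X_t = c + sum_i phi_i X_{t-i} + eps_t, the
one-step-ahead conditional mean is
  E[X_{t+1} | X_t, ...] = c + sum_i phi_i X_{t+1-i}.
Substitute known values:
  E[X_{t+1} | ...] = (-0.118) * (1) + (-0.318) * (7)
                   = -2.3440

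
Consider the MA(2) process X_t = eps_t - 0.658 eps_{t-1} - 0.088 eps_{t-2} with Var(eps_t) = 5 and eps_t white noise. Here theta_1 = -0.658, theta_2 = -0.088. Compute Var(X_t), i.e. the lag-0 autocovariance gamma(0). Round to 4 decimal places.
\gamma(0) = 7.2035

For an MA(q) process X_t = eps_t + sum_i theta_i eps_{t-i} with
Var(eps_t) = sigma^2, the variance is
  gamma(0) = sigma^2 * (1 + sum_i theta_i^2).
  sum_i theta_i^2 = (-0.658)^2 + (-0.088)^2 = 0.432964 + 0.007744 = 0.440708.
  gamma(0) = 5 * (1 + 0.440708) = 5 * 1.440708 = 7.20354, which rounds to 7.2035.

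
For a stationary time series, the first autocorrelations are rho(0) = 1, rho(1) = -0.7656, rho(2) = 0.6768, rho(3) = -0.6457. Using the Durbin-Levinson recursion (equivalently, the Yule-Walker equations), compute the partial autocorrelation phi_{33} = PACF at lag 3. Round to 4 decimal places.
\phi_{33} = -0.1861

The PACF at lag k is phi_{kk}, the last component of the solution
to the Yule-Walker system G_k phi = r_k where
  (G_k)_{ij} = rho(|i - j|), (r_k)_i = rho(i), i,j = 1..k.
Equivalently, Durbin-Levinson gives phi_{kk} iteratively:
  phi_{11} = rho(1)
  phi_{kk} = [rho(k) - sum_{j=1..k-1} phi_{k-1,j} rho(k-j)]
            / [1 - sum_{j=1..k-1} phi_{k-1,j} rho(j)],
  phi_{k,j} = phi_{k-1,j} - phi_{kk} phi_{k-1,k-j},  j = 1..k-1.
Step k = 1:
  phi_11 = rho(1) = -0.7656.
Step k = 2:
  phi_22 = [rho(2) - phi_11 rho(1)] / [1 - phi_11 rho(1)] = [0.6768 - (-0.7656)(-0.7656)] / [1 - (-0.7656)(-0.7656)]
         = 0.09065664 / 0.41385664 = 0.219053.
  Update: phi_21 = phi_11 - phi_22 phi_11 = -0.7656 - (0.219053)(-0.7656) = -0.597893.
Step k = 3:
  phi_33 = [rho(3) - phi_21 rho(2) - phi_22 rho(1)] / [1 - phi_21 rho(1) - phi_22 rho(2)]
    numerator   = -0.6457 - (-0.597893)(0.6768) - (0.219053)(-0.7656) = -0.07333896
    denominator = 1 - (-0.597893)(-0.7656) - (0.219053)(0.6768) = 0.39399801
  phi_33 = -0.07333896 / 0.39399801 = -0.1861.
Therefore phi_{33} = -0.1861.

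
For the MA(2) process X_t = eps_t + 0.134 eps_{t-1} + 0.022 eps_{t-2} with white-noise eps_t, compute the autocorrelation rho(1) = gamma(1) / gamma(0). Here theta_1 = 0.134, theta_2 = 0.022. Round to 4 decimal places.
\rho(1) = 0.1345

For an MA(q) process with theta_0 = 1, the autocovariance is
  gamma(k) = sigma^2 * sum_{i=0..q-k} theta_i * theta_{i+k},
and rho(k) = gamma(k) / gamma(0). Sigma^2 cancels.
  numerator   = (1)*(0.134) + (0.134)*(0.022) = 0.136948.
  denominator = (1)^2 + (0.134)^2 + (0.022)^2 = 1.01844.
  rho(1) = 0.136948 / 1.01844 = 0.1345.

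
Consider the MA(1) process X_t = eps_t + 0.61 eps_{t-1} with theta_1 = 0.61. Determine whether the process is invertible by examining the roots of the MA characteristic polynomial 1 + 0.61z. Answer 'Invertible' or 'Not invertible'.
\text{Invertible}

The MA(q) characteristic polynomial is P(z) = 1 + 0.61z.
Invertibility requires all roots to lie outside the unit circle, i.e. |z| > 1 for every root.
This is linear in z: 1 + (0.61) z = 0  =>  z = -1/(0.61) = -1.639344,  |z| = 1.639344.
Moduli of all roots: 1.6393.
All moduli strictly greater than 1? Yes.
Verdict: Invertible.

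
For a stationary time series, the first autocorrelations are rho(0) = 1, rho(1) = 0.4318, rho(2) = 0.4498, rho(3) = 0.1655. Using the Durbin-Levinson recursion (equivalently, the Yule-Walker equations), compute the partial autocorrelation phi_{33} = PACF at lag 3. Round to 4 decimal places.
\phi_{33} = -0.1450

The PACF at lag k is phi_{kk}, the last component of the solution
to the Yule-Walker system G_k phi = r_k where
  (G_k)_{ij} = rho(|i - j|), (r_k)_i = rho(i), i,j = 1..k.
Equivalently, Durbin-Levinson gives phi_{kk} iteratively:
  phi_{11} = rho(1)
  phi_{kk} = [rho(k) - sum_{j=1..k-1} phi_{k-1,j} rho(k-j)]
            / [1 - sum_{j=1..k-1} phi_{k-1,j} rho(j)],
  phi_{k,j} = phi_{k-1,j} - phi_{kk} phi_{k-1,k-j},  j = 1..k-1.
Step k = 1:
  phi_11 = rho(1) = 0.4318.
Step k = 2:
  phi_22 = [rho(2) - phi_11 rho(1)] / [1 - phi_11 rho(1)] = [0.4498 - (0.4318)(0.4318)] / [1 - (0.4318)(0.4318)]
         = 0.26334876 / 0.81354876 = 0.323704.
  Update: phi_21 = phi_11 - phi_22 phi_11 = 0.4318 - (0.323704)(0.4318) = 0.292025.
Step k = 3:
  phi_33 = [rho(3) - phi_21 rho(2) - phi_22 rho(1)] / [1 - phi_21 rho(1) - phi_22 rho(2)]
    numerator   = 0.1655 - (0.292025)(0.4498) - (0.323704)(0.4318) = -0.10562799
    denominator = 1 - (0.292025)(0.4318) - (0.323704)(0.4498) = 0.72830179
  phi_33 = -0.10562799 / 0.72830179 = -0.145.
Therefore phi_{33} = -0.1450.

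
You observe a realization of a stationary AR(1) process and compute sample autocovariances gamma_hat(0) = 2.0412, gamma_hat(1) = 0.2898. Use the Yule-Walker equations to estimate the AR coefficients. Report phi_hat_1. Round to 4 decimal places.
\hat\phi_{1} = 0.1420

The Yule-Walker equations for an AR(p) process read, in matrix form,
  Gamma_p phi = r_p,   with   (Gamma_p)_{ij} = gamma(|i - j|),
                       (r_p)_i = gamma(i),   i,j = 1..p.
Substitute the sample gammas (Toeplitz matrix and right-hand side of size 1):
  Gamma_p = [[2.0412]]
  r_p     = [0.2898]
With p = 1 this is the single equation gamma(0) phi_1 = gamma(1):
  phi_hat_1 = gamma(1) / gamma(0) = 0.2898 / 2.0412 = 0.1420.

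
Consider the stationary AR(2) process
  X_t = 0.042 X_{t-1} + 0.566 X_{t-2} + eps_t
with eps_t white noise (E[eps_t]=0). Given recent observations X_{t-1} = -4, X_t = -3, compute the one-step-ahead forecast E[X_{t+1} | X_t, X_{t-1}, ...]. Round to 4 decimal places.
E[X_{t+1} \mid \mathcal F_t] = -2.3900

For an AR(p) model X_t = c + sum_i phi_i X_{t-i} + eps_t, the
one-step-ahead conditional mean is
  E[X_{t+1} | X_t, ...] = c + sum_i phi_i X_{t+1-i}.
Substitute known values:
  E[X_{t+1} | ...] = (0.042) * (-3) + (0.566) * (-4)
                   = -2.3900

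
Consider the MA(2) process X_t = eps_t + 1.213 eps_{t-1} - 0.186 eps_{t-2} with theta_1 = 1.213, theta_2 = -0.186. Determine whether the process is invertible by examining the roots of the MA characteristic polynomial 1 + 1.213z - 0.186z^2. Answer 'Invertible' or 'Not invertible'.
\text{Not invertible}

The MA(q) characteristic polynomial is P(z) = 1 + 1.213z - 0.186z^2.
Invertibility requires all roots to lie outside the unit circle, i.e. |z| > 1 for every root.
Set 1 + (1.213) z + (-0.186) z^2 = 0, i.e. a z^2 + b z + c = 0 with a = -0.186, b = 1.213, c = 1.
Discriminant D = b^2 - 4ac = (1.213)^2 - 4*(-0.186)*1 = 1.471369 - (-0.744) = 2.215369.
D >= 0, so the roots are real: z = (-b +/- sqrt(D)) / (2a) = (-1.213 +/- 1.488412) / (-0.372).
  z_1 = (-1.213 + 1.488412) / (-0.372) = -0.7404,   |z_1| = 0.7404.
  z_2 = (-1.213 - 1.488412) / (-0.372) = 7.2619,   |z_2| = 7.2619.
Moduli of all roots: 0.7404, 7.2619.
All moduli strictly greater than 1? No.
Verdict: Not invertible.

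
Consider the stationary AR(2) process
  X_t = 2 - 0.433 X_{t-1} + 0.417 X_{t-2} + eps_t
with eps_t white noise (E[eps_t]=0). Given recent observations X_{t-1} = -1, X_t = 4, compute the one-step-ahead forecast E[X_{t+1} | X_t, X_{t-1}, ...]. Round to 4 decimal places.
E[X_{t+1} \mid \mathcal F_t] = -0.1490

For an AR(p) model X_t = c + sum_i phi_i X_{t-i} + eps_t, the
one-step-ahead conditional mean is
  E[X_{t+1} | X_t, ...] = c + sum_i phi_i X_{t+1-i}.
Substitute known values:
  E[X_{t+1} | ...] = 2 + (-0.433) * (4) + (0.417) * (-1)
                   = -0.1490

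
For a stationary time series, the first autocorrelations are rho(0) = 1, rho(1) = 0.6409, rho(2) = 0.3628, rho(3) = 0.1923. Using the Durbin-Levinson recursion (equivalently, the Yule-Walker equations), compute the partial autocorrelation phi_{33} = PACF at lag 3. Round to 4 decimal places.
\phi_{33} = -0.0119

The PACF at lag k is phi_{kk}, the last component of the solution
to the Yule-Walker system G_k phi = r_k where
  (G_k)_{ij} = rho(|i - j|), (r_k)_i = rho(i), i,j = 1..k.
Equivalently, Durbin-Levinson gives phi_{kk} iteratively:
  phi_{11} = rho(1)
  phi_{kk} = [rho(k) - sum_{j=1..k-1} phi_{k-1,j} rho(k-j)]
            / [1 - sum_{j=1..k-1} phi_{k-1,j} rho(j)],
  phi_{k,j} = phi_{k-1,j} - phi_{kk} phi_{k-1,k-j},  j = 1..k-1.
Step k = 1:
  phi_11 = rho(1) = 0.6409.
Step k = 2:
  phi_22 = [rho(2) - phi_11 rho(1)] / [1 - phi_11 rho(1)] = [0.3628 - (0.6409)(0.6409)] / [1 - (0.6409)(0.6409)]
         = -0.04795281 / 0.58924719 = -0.08138.
  Update: phi_21 = phi_11 - phi_22 phi_11 = 0.6409 - (-0.08138)(0.6409) = 0.693056.
Step k = 3:
  phi_33 = [rho(3) - phi_21 rho(2) - phi_22 rho(1)] / [1 - phi_21 rho(1) - phi_22 rho(2)]
    numerator   = 0.1923 - (0.693056)(0.3628) - (-0.08138)(0.6409) = -0.00698452
    denominator = 1 - (0.693056)(0.6409) - (-0.08138)(0.3628) = 0.5853448
  phi_33 = -0.00698452 / 0.5853448 = -0.0119.
Therefore phi_{33} = -0.0119.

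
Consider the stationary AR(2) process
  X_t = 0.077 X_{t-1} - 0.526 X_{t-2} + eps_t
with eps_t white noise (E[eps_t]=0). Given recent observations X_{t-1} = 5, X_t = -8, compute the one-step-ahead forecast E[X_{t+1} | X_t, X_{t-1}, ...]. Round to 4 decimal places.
E[X_{t+1} \mid \mathcal F_t] = -3.2460

For an AR(p) model X_t = c + sum_i phi_i X_{t-i} + eps_t, the
one-step-ahead conditional mean is
  E[X_{t+1} | X_t, ...] = c + sum_i phi_i X_{t+1-i}.
Substitute known values:
  E[X_{t+1} | ...] = (0.077) * (-8) + (-0.526) * (5)
                   = -3.2460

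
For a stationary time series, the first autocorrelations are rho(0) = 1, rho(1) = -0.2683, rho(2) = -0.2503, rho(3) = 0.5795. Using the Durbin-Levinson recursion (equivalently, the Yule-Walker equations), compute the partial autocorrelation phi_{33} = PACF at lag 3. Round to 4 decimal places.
\phi_{33} = 0.4851

The PACF at lag k is phi_{kk}, the last component of the solution
to the Yule-Walker system G_k phi = r_k where
  (G_k)_{ij} = rho(|i - j|), (r_k)_i = rho(i), i,j = 1..k.
Equivalently, Durbin-Levinson gives phi_{kk} iteratively:
  phi_{11} = rho(1)
  phi_{kk} = [rho(k) - sum_{j=1..k-1} phi_{k-1,j} rho(k-j)]
            / [1 - sum_{j=1..k-1} phi_{k-1,j} rho(j)],
  phi_{k,j} = phi_{k-1,j} - phi_{kk} phi_{k-1,k-j},  j = 1..k-1.
Step k = 1:
  phi_11 = rho(1) = -0.2683.
Step k = 2:
  phi_22 = [rho(2) - phi_11 rho(1)] / [1 - phi_11 rho(1)] = [-0.2503 - (-0.2683)(-0.2683)] / [1 - (-0.2683)(-0.2683)]
         = -0.32228489 / 0.92801511 = -0.347284.
  Update: phi_21 = phi_11 - phi_22 phi_11 = -0.2683 - (-0.347284)(-0.2683) = -0.361476.
Step k = 3:
  phi_33 = [rho(3) - phi_21 rho(2) - phi_22 rho(1)] / [1 - phi_21 rho(1) - phi_22 rho(2)]
    numerator   = 0.5795 - (-0.361476)(-0.2503) - (-0.347284)(-0.2683) = 0.39584615
    denominator = 1 - (-0.361476)(-0.2683) - (-0.347284)(-0.2503) = 0.81609069
  phi_33 = 0.39584615 / 0.81609069 = 0.4851.
Therefore phi_{33} = 0.4851.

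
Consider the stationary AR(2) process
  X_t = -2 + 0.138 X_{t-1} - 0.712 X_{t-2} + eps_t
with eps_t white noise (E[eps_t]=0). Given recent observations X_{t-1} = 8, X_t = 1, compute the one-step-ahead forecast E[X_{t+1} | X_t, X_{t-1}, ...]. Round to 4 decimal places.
E[X_{t+1} \mid \mathcal F_t] = -7.5580

For an AR(p) model X_t = c + sum_i phi_i X_{t-i} + eps_t, the
one-step-ahead conditional mean is
  E[X_{t+1} | X_t, ...] = c + sum_i phi_i X_{t+1-i}.
Substitute known values:
  E[X_{t+1} | ...] = -2 + (0.138) * (1) + (-0.712) * (8)
                   = -7.5580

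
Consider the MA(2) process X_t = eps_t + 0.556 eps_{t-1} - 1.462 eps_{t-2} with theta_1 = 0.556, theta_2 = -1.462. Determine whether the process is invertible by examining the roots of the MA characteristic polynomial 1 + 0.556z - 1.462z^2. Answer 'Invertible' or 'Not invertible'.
\text{Not invertible}

The MA(q) characteristic polynomial is P(z) = 1 + 0.556z - 1.462z^2.
Invertibility requires all roots to lie outside the unit circle, i.e. |z| > 1 for every root.
Set 1 + (0.556) z + (-1.462) z^2 = 0, i.e. a z^2 + b z + c = 0 with a = -1.462, b = 0.556, c = 1.
Discriminant D = b^2 - 4ac = (0.556)^2 - 4*(-1.462)*1 = 0.309136 - (-5.848) = 6.157136.
D >= 0, so the roots are real: z = (-b +/- sqrt(D)) / (2a) = (-0.556 +/- 2.481358) / (-2.924).
  z_1 = (-0.556 + 2.481358) / (-2.924) = -0.6585,   |z_1| = 0.6585.
  z_2 = (-0.556 - 2.481358) / (-2.924) = 1.0388,   |z_2| = 1.0388.
Moduli of all roots: 0.6585, 1.0388.
All moduli strictly greater than 1? No.
Verdict: Not invertible.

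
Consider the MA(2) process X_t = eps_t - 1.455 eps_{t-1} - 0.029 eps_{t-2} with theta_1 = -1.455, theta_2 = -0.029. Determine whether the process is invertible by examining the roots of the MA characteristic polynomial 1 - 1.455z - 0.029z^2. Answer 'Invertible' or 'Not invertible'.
\text{Not invertible}

The MA(q) characteristic polynomial is P(z) = 1 - 1.455z - 0.029z^2.
Invertibility requires all roots to lie outside the unit circle, i.e. |z| > 1 for every root.
Set 1 + (-1.455) z + (-0.029) z^2 = 0, i.e. a z^2 + b z + c = 0 with a = -0.029, b = -1.455, c = 1.
Discriminant D = b^2 - 4ac = (-1.455)^2 - 4*(-0.029)*1 = 2.117025 - (-0.116) = 2.233025.
D >= 0, so the roots are real: z = (-b +/- sqrt(D)) / (2a) = (1.455 +/- 1.494331) / (-0.058).
  z_1 = (1.455 + 1.494331) / (-0.058) = -50.8505,   |z_1| = 50.8505.
  z_2 = (1.455 - 1.494331) / (-0.058) = 0.6781,   |z_2| = 0.6781.
Moduli of all roots: 50.8505, 0.6781.
All moduli strictly greater than 1? No.
Verdict: Not invertible.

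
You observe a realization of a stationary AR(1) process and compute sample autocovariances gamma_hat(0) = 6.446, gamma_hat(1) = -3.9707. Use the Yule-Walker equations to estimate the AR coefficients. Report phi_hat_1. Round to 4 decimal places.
\hat\phi_{1} = -0.6160

The Yule-Walker equations for an AR(p) process read, in matrix form,
  Gamma_p phi = r_p,   with   (Gamma_p)_{ij} = gamma(|i - j|),
                       (r_p)_i = gamma(i),   i,j = 1..p.
Substitute the sample gammas (Toeplitz matrix and right-hand side of size 1):
  Gamma_p = [[6.446]]
  r_p     = [-3.9707]
With p = 1 this is the single equation gamma(0) phi_1 = gamma(1):
  phi_hat_1 = gamma(1) / gamma(0) = -3.9707 / 6.446 = -0.6160.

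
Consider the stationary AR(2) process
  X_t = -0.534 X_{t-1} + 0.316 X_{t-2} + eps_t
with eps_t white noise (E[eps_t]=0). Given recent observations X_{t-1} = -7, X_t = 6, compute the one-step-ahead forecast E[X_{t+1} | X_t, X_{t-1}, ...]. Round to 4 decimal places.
E[X_{t+1} \mid \mathcal F_t] = -5.4160

For an AR(p) model X_t = c + sum_i phi_i X_{t-i} + eps_t, the
one-step-ahead conditional mean is
  E[X_{t+1} | X_t, ...] = c + sum_i phi_i X_{t+1-i}.
Substitute known values:
  E[X_{t+1} | ...] = (-0.534) * (6) + (0.316) * (-7)
                   = -5.4160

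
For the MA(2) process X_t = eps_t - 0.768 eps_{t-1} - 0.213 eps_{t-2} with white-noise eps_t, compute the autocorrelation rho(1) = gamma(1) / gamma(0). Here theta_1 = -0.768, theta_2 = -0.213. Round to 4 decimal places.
\rho(1) = -0.3696

For an MA(q) process with theta_0 = 1, the autocovariance is
  gamma(k) = sigma^2 * sum_{i=0..q-k} theta_i * theta_{i+k},
and rho(k) = gamma(k) / gamma(0). Sigma^2 cancels.
  numerator   = (1)*(-0.768) + (-0.768)*(-0.213) = -0.604416.
  denominator = (1)^2 + (-0.768)^2 + (-0.213)^2 = 1.635193.
  rho(1) = -0.604416 / 1.635193 = -0.3696.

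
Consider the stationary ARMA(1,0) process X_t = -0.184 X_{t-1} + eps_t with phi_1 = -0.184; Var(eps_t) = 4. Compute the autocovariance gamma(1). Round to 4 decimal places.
\gamma(1) = -0.7618

Multiply the model equation by X_{t-k} and take expectations. With theta_0 = psi_0 = 1 and psi_j the MA(infinity) weights, this gives
  gamma(k) - sum_i phi_i gamma(k-i) = c_k,
  c_k = sigma^2 * sum_{j=k..q} theta_j psi_{j-k}   (c_k = 0 for k > q),
using gamma(-m) = gamma(m).
Pure AR (q = 0): c_0 = sigma^2 = 4, c_k = 0 for k >= 1.
Equations for k = 0 and k = 1 (AR order 1):
  gamma(0) = phi_1 gamma(1) + c_0
  gamma(1) = phi_1 gamma(0) + c_1
Substituting the second into the first: gamma(0) (1 - phi_1^2) = c_0 + phi_1 c_1, so
  gamma(0) = c_0 / (1 - phi_1^2) = 4 / (1 - (-0.184)^2) = 4 / 0.966144 = 4.14017.
  gamma(1) = phi_1 gamma(0) = (-0.184)(4.14017) = -0.761791.
Therefore gamma(1) = -0.7618 (to 4 decimal places).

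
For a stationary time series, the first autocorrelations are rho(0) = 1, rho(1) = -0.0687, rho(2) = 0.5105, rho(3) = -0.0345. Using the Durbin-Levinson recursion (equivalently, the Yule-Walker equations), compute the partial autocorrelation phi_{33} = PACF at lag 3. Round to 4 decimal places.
\phi_{33} = 0.0239

The PACF at lag k is phi_{kk}, the last component of the solution
to the Yule-Walker system G_k phi = r_k where
  (G_k)_{ij} = rho(|i - j|), (r_k)_i = rho(i), i,j = 1..k.
Equivalently, Durbin-Levinson gives phi_{kk} iteratively:
  phi_{11} = rho(1)
  phi_{kk} = [rho(k) - sum_{j=1..k-1} phi_{k-1,j} rho(k-j)]
            / [1 - sum_{j=1..k-1} phi_{k-1,j} rho(j)],
  phi_{k,j} = phi_{k-1,j} - phi_{kk} phi_{k-1,k-j},  j = 1..k-1.
Step k = 1:
  phi_11 = rho(1) = -0.0687.
Step k = 2:
  phi_22 = [rho(2) - phi_11 rho(1)] / [1 - phi_11 rho(1)] = [0.5105 - (-0.0687)(-0.0687)] / [1 - (-0.0687)(-0.0687)]
         = 0.50578031 / 0.99528031 = 0.508179.
  Update: phi_21 = phi_11 - phi_22 phi_11 = -0.0687 - (0.508179)(-0.0687) = -0.033788.
Step k = 3:
  phi_33 = [rho(3) - phi_21 rho(2) - phi_22 rho(1)] / [1 - phi_21 rho(1) - phi_22 rho(2)]
    numerator   = -0.0345 - (-0.033788)(0.5105) - (0.508179)(-0.0687) = 0.01766072
    denominator = 1 - (-0.033788)(-0.0687) - (0.508179)(0.5105) = 0.7382535
  phi_33 = 0.01766072 / 0.7382535 = 0.0239.
Therefore phi_{33} = 0.0239.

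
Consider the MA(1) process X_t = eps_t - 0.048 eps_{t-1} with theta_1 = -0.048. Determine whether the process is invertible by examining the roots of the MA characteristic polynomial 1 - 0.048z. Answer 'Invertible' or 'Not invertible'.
\text{Invertible}

The MA(q) characteristic polynomial is P(z) = 1 - 0.048z.
Invertibility requires all roots to lie outside the unit circle, i.e. |z| > 1 for every root.
This is linear in z: 1 + (-0.048) z = 0  =>  z = -1/(-0.048) = 20.833333,  |z| = 20.833333.
Moduli of all roots: 20.8333.
All moduli strictly greater than 1? Yes.
Verdict: Invertible.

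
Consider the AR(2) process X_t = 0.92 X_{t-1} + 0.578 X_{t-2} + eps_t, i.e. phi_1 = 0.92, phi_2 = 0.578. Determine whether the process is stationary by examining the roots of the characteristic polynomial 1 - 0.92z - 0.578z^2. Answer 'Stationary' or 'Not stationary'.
\text{Not stationary}

The AR(p) characteristic polynomial is P(z) = 1 - 0.92z - 0.578z^2.
Stationarity requires all roots to lie outside the unit circle, i.e. |z| > 1 for every root.
Set 1 + (-0.92) z + (-0.578) z^2 = 0, i.e. a z^2 + b z + c = 0 with a = -0.578, b = -0.92, c = 1.
Discriminant D = b^2 - 4ac = (-0.92)^2 - 4*(-0.578)*1 = 0.8464 - (-2.312) = 3.1584.
D >= 0, so the roots are real: z = (-b +/- sqrt(D)) / (2a) = (0.92 +/- 1.777189) / (-1.156).
  z_1 = (0.92 + 1.777189) / (-1.156) = -2.3332,   |z_1| = 2.3332.
  z_2 = (0.92 - 1.777189) / (-1.156) = 0.7415,   |z_2| = 0.7415.
Moduli of all roots: 2.3332, 0.7415.
All moduli strictly greater than 1? No.
Verdict: Not stationary.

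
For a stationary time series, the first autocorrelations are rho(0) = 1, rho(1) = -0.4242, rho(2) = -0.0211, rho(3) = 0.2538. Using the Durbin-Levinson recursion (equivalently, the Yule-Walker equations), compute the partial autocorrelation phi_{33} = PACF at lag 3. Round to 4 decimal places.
\phi_{33} = 0.1799

The PACF at lag k is phi_{kk}, the last component of the solution
to the Yule-Walker system G_k phi = r_k where
  (G_k)_{ij} = rho(|i - j|), (r_k)_i = rho(i), i,j = 1..k.
Equivalently, Durbin-Levinson gives phi_{kk} iteratively:
  phi_{11} = rho(1)
  phi_{kk} = [rho(k) - sum_{j=1..k-1} phi_{k-1,j} rho(k-j)]
            / [1 - sum_{j=1..k-1} phi_{k-1,j} rho(j)],
  phi_{k,j} = phi_{k-1,j} - phi_{kk} phi_{k-1,k-j},  j = 1..k-1.
Step k = 1:
  phi_11 = rho(1) = -0.4242.
Step k = 2:
  phi_22 = [rho(2) - phi_11 rho(1)] / [1 - phi_11 rho(1)] = [-0.0211 - (-0.4242)(-0.4242)] / [1 - (-0.4242)(-0.4242)]
         = -0.20104564 / 0.82005436 = -0.245161.
  Update: phi_21 = phi_11 - phi_22 phi_11 = -0.4242 - (-0.245161)(-0.4242) = -0.528197.
Step k = 3:
  phi_33 = [rho(3) - phi_21 rho(2) - phi_22 rho(1)] / [1 - phi_21 rho(1) - phi_22 rho(2)]
    numerator   = 0.2538 - (-0.528197)(-0.0211) - (-0.245161)(-0.4242) = 0.13865759
    denominator = 1 - (-0.528197)(-0.4242) - (-0.245161)(-0.0211) = 0.77076574
  phi_33 = 0.13865759 / 0.77076574 = 0.1799.
Therefore phi_{33} = 0.1799.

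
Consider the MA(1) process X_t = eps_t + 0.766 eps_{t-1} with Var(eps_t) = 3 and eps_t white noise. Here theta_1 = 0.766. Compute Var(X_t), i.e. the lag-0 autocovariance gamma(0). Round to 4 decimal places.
\gamma(0) = 4.7603

For an MA(q) process X_t = eps_t + sum_i theta_i eps_{t-i} with
Var(eps_t) = sigma^2, the variance is
  gamma(0) = sigma^2 * (1 + sum_i theta_i^2).
  sum_i theta_i^2 = (0.766)^2 = 0.586756.
  gamma(0) = 3 * (1 + 0.586756) = 3 * 1.586756 = 4.760268, which rounds to 4.7603.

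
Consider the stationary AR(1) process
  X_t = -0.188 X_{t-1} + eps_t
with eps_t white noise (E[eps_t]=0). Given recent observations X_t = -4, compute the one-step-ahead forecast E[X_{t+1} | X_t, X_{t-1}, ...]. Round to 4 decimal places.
E[X_{t+1} \mid \mathcal F_t] = 0.7520

For an AR(p) model X_t = c + sum_i phi_i X_{t-i} + eps_t, the
one-step-ahead conditional mean is
  E[X_{t+1} | X_t, ...] = c + sum_i phi_i X_{t+1-i}.
Substitute known values:
  E[X_{t+1} | ...] = (-0.188) * (-4)
                   = 0.7520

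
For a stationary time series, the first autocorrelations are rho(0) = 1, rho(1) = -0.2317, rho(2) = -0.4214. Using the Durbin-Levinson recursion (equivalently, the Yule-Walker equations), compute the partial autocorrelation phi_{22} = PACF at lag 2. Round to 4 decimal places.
\phi_{22} = -0.5020

The PACF at lag k is phi_{kk}, the last component of the solution
to the Yule-Walker system G_k phi = r_k where
  (G_k)_{ij} = rho(|i - j|), (r_k)_i = rho(i), i,j = 1..k.
Equivalently, Durbin-Levinson gives phi_{kk} iteratively:
  phi_{11} = rho(1)
  phi_{kk} = [rho(k) - sum_{j=1..k-1} phi_{k-1,j} rho(k-j)]
            / [1 - sum_{j=1..k-1} phi_{k-1,j} rho(j)],
  phi_{k,j} = phi_{k-1,j} - phi_{kk} phi_{k-1,k-j},  j = 1..k-1.
Step k = 1:
  phi_11 = rho(1) = -0.2317.
Step k = 2:
  phi_22 = [rho(2) - phi_11 rho(1)] / [1 - phi_11 rho(1)] = [-0.4214 - (-0.2317)(-0.2317)] / [1 - (-0.2317)(-0.2317)]
         = -0.47508489 / 0.94631511 = -0.502.
Therefore phi_{22} = -0.5020.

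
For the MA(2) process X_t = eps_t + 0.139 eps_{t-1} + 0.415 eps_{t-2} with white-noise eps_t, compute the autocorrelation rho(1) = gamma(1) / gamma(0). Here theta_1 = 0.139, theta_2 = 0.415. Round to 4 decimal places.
\rho(1) = 0.1651

For an MA(q) process with theta_0 = 1, the autocovariance is
  gamma(k) = sigma^2 * sum_{i=0..q-k} theta_i * theta_{i+k},
and rho(k) = gamma(k) / gamma(0). Sigma^2 cancels.
  numerator   = (1)*(0.139) + (0.139)*(0.415) = 0.196685.
  denominator = (1)^2 + (0.139)^2 + (0.415)^2 = 1.191546.
  rho(1) = 0.196685 / 1.191546 = 0.1651.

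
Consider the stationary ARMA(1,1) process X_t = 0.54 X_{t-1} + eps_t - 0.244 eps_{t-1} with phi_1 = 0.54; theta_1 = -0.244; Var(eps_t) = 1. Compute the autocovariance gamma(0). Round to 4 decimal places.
\gamma(0) = 1.1237

Multiply the model equation by X_{t-k} and take expectations. With theta_0 = psi_0 = 1 and psi_j the MA(infinity) weights, this gives
  gamma(k) - sum_i phi_i gamma(k-i) = c_k,
  c_k = sigma^2 * sum_{j=k..q} theta_j psi_{j-k}   (c_k = 0 for k > q),
using gamma(-m) = gamma(m).
psi-weights needed (psi_j = theta_j + sum_i phi_i psi_{j-i}):
  psi_1 = theta_1 + phi_1 = -0.244 + (0.54) = 0.296
Right-hand sides:
  c_0 = sigma^2 (1 + theta_1 psi_1) = 1 * (1 + (-0.244)(0.296)) = 1 * 0.927776 = 0.927776
  c_1 = sigma^2 theta_1 = 1 * (-0.244) = -0.244
  c_2 = 0
Equations for k = 0 and k = 1 (AR order 1):
  gamma(0) = phi_1 gamma(1) + c_0
  gamma(1) = phi_1 gamma(0) + c_1
Substituting the second into the first: gamma(0) (1 - phi_1^2) = c_0 + phi_1 c_1, so
  gamma(0) = (c_0 + phi_1 c_1) / (1 - phi_1^2) = (0.927776 + (0.54)(-0.244)) / (1 - (0.54)^2) = 0.796016 / 0.7084 = 1.123682.
Therefore gamma(0) = 1.1237 (to 4 decimal places).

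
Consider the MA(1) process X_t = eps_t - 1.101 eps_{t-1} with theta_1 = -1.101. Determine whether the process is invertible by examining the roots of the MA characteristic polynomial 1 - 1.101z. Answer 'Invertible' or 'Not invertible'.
\text{Not invertible}

The MA(q) characteristic polynomial is P(z) = 1 - 1.101z.
Invertibility requires all roots to lie outside the unit circle, i.e. |z| > 1 for every root.
This is linear in z: 1 + (-1.101) z = 0  =>  z = -1/(-1.101) = 0.908265,  |z| = 0.908265.
Moduli of all roots: 0.9083.
All moduli strictly greater than 1? No.
Verdict: Not invertible.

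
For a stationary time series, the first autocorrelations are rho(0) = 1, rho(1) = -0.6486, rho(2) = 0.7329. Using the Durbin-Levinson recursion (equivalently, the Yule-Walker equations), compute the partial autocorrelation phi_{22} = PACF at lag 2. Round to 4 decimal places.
\phi_{22} = 0.5389

The PACF at lag k is phi_{kk}, the last component of the solution
to the Yule-Walker system G_k phi = r_k where
  (G_k)_{ij} = rho(|i - j|), (r_k)_i = rho(i), i,j = 1..k.
Equivalently, Durbin-Levinson gives phi_{kk} iteratively:
  phi_{11} = rho(1)
  phi_{kk} = [rho(k) - sum_{j=1..k-1} phi_{k-1,j} rho(k-j)]
            / [1 - sum_{j=1..k-1} phi_{k-1,j} rho(j)],
  phi_{k,j} = phi_{k-1,j} - phi_{kk} phi_{k-1,k-j},  j = 1..k-1.
Step k = 1:
  phi_11 = rho(1) = -0.6486.
Step k = 2:
  phi_22 = [rho(2) - phi_11 rho(1)] / [1 - phi_11 rho(1)] = [0.7329 - (-0.6486)(-0.6486)] / [1 - (-0.6486)(-0.6486)]
         = 0.31221804 / 0.57931804 = 0.5389.
Therefore phi_{22} = 0.5389.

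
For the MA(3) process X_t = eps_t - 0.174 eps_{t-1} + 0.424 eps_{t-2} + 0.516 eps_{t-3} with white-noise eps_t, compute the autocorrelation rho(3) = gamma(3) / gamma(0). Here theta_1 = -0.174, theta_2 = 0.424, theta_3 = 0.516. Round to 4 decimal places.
\rho(3) = 0.3495

For an MA(q) process with theta_0 = 1, the autocovariance is
  gamma(k) = sigma^2 * sum_{i=0..q-k} theta_i * theta_{i+k},
and rho(k) = gamma(k) / gamma(0). Sigma^2 cancels.
  numerator   = (1)*(0.516) = 0.516.
  denominator = (1)^2 + (-0.174)^2 + (0.424)^2 + (0.516)^2 = 1.476308.
  rho(3) = 0.516 / 1.476308 = 0.3495.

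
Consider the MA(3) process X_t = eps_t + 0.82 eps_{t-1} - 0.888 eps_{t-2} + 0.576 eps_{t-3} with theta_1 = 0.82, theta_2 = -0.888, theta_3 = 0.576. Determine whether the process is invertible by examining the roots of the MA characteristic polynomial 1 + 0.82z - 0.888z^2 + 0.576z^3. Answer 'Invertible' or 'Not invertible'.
\text{Not invertible}

The MA(q) characteristic polynomial is P(z) = 1 + 0.82z - 0.888z^2 + 0.576z^3.
Invertibility requires all roots to lie outside the unit circle, i.e. |z| > 1 for every root.
Degree 3: look for a simple real root z0 first, then factor out (1 - z/z0) and solve the remaining quadratic.
Testing z0 = -0.625: P(-0.625) = 1 + (0.82)(-0.625) + (-0.888)(-0.625)^2 + (0.576)(-0.625)^3
  = 1 + (-0.5125) + (-0.346875) + (-0.140625) = 0.  So z_0 = -0.625 is a root, |z_0| = 0.625.
Divide out the factor (1 + 1.6 z) = (1 - z/z0) (since 1/z0 = -1.6):
  P(z) = (1 + 1.6 z)(1 + (-0.78) z + (0.36) z^2)
  [check: z-coef -0.78 - (-1.6) = 0.82; z^2-coef 0.36 - (-1.6)(-0.78) = -0.888; z^3-coef -(-1.6)(0.36) = 0.576.]
Remaining roots from the quadratic factor 1 + (-0.78) z + (0.36) z^2:
  Set 1 + (-0.78) z + (0.36) z^2 = 0, i.e. a z^2 + b z + c = 0 with a = 0.36, b = -0.78, c = 1.
  Discriminant D = b^2 - 4ac = (-0.78)^2 - 4*(0.36)*1 = 0.6084 - (1.44) = -0.8316.
  D < 0, so the roots are the complex-conjugate pair z = (-b +/- i sqrt(-D)) / (2a) = 1.0833 +/- 1.2666i.
  For a conjugate pair |z|^2 = z * conj(z) = (product of roots) = c/a = 1/(0.36) = 2.777778, so |z| = sqrt(2.777778) = 1.6667 for both roots.
Moduli of all roots: 0.6250, 1.6667, 1.6667.
All moduli strictly greater than 1? No.
Verdict: Not invertible.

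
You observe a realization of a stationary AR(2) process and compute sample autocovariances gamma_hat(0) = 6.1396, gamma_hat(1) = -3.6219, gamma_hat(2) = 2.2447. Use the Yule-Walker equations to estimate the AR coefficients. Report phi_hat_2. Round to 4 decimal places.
\hat\phi_{2} = 0.0270

The Yule-Walker equations for an AR(p) process read, in matrix form,
  Gamma_p phi = r_p,   with   (Gamma_p)_{ij} = gamma(|i - j|),
                       (r_p)_i = gamma(i),   i,j = 1..p.
Substitute the sample gammas (Toeplitz matrix and right-hand side of size 2):
  Gamma_p = [[6.1396, -3.6219], [-3.6219, 6.1396]]
  r_p     = [-3.6219, 2.2447]
Written out:
  6.1396 phi_1 - 3.6219 phi_2 = -3.6219
  -3.6219 phi_1 + 6.1396 phi_2 = 2.2447
Solve by Cramer's rule:
  det = gamma(0)^2 - gamma(1)^2 = (6.1396)^2 - (-3.6219)^2 = 37.69468816 - 13.11815961 = 24.57652855
  phi_hat_1 = [gamma(1) gamma(0) - gamma(1) gamma(2)] / det = [(-3.6219)(6.1396) - (-3.6219)(2.2447)] / 24.57652855 = -14.10693831 / 24.57652855 = -0.574
  phi_hat_2 = [gamma(0) gamma(2) - gamma(1)^2] / det = [(6.1396)(2.2447) - (-3.6219)^2] / 24.57652855 = 0.66340051 / 24.57652855 = 0.027
So phi_hat = [-0.5740, 0.0270].
Therefore phi_hat_2 = 0.0270.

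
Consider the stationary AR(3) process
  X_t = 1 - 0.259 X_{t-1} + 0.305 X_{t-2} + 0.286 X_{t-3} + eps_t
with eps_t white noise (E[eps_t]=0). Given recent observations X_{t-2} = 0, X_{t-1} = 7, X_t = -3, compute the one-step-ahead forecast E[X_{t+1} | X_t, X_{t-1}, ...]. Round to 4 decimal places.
E[X_{t+1} \mid \mathcal F_t] = 3.9120

For an AR(p) model X_t = c + sum_i phi_i X_{t-i} + eps_t, the
one-step-ahead conditional mean is
  E[X_{t+1} | X_t, ...] = c + sum_i phi_i X_{t+1-i}.
Substitute known values:
  E[X_{t+1} | ...] = 1 + (-0.259) * (-3) + (0.305) * (7) + (0.286) * (0)
                   = 3.9120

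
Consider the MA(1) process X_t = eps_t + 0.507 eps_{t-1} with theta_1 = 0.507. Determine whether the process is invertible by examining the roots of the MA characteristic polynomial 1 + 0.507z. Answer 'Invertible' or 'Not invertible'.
\text{Invertible}

The MA(q) characteristic polynomial is P(z) = 1 + 0.507z.
Invertibility requires all roots to lie outside the unit circle, i.e. |z| > 1 for every root.
This is linear in z: 1 + (0.507) z = 0  =>  z = -1/(0.507) = -1.972387,  |z| = 1.972387.
Moduli of all roots: 1.9724.
All moduli strictly greater than 1? Yes.
Verdict: Invertible.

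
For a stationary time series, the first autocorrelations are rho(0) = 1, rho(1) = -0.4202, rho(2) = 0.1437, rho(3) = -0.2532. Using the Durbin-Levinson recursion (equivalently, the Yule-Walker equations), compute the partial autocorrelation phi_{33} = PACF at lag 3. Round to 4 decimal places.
\phi_{33} = -0.2520

The PACF at lag k is phi_{kk}, the last component of the solution
to the Yule-Walker system G_k phi = r_k where
  (G_k)_{ij} = rho(|i - j|), (r_k)_i = rho(i), i,j = 1..k.
Equivalently, Durbin-Levinson gives phi_{kk} iteratively:
  phi_{11} = rho(1)
  phi_{kk} = [rho(k) - sum_{j=1..k-1} phi_{k-1,j} rho(k-j)]
            / [1 - sum_{j=1..k-1} phi_{k-1,j} rho(j)],
  phi_{k,j} = phi_{k-1,j} - phi_{kk} phi_{k-1,k-j},  j = 1..k-1.
Step k = 1:
  phi_11 = rho(1) = -0.4202.
Step k = 2:
  phi_22 = [rho(2) - phi_11 rho(1)] / [1 - phi_11 rho(1)] = [0.1437 - (-0.4202)(-0.4202)] / [1 - (-0.4202)(-0.4202)]
         = -0.03286804 / 0.82343196 = -0.039916.
  Update: phi_21 = phi_11 - phi_22 phi_11 = -0.4202 - (-0.039916)(-0.4202) = -0.436973.
Step k = 3:
  phi_33 = [rho(3) - phi_21 rho(2) - phi_22 rho(1)] / [1 - phi_21 rho(1) - phi_22 rho(2)]
    numerator   = -0.2532 - (-0.436973)(0.1437) - (-0.039916)(-0.4202) = -0.2071797
    denominator = 1 - (-0.436973)(-0.4202) - (-0.039916)(0.1437) = 0.82212
  phi_33 = -0.2071797 / 0.82212 = -0.252.
Therefore phi_{33} = -0.2520.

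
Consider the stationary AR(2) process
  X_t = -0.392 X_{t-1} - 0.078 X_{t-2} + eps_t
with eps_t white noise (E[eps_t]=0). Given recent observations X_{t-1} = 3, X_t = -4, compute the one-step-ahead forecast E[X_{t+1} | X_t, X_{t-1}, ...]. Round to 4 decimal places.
E[X_{t+1} \mid \mathcal F_t] = 1.3340

For an AR(p) model X_t = c + sum_i phi_i X_{t-i} + eps_t, the
one-step-ahead conditional mean is
  E[X_{t+1} | X_t, ...] = c + sum_i phi_i X_{t+1-i}.
Substitute known values:
  E[X_{t+1} | ...] = (-0.392) * (-4) + (-0.078) * (3)
                   = 1.3340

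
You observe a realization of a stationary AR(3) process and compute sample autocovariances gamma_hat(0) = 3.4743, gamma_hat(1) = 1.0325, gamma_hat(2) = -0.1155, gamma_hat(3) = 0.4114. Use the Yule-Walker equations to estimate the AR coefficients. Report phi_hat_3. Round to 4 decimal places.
\hat\phi_{3} = 0.1890

The Yule-Walker equations for an AR(p) process read, in matrix form,
  Gamma_p phi = r_p,   with   (Gamma_p)_{ij} = gamma(|i - j|),
                       (r_p)_i = gamma(i),   i,j = 1..p.
Substitute the sample gammas (Toeplitz matrix and right-hand side of size 3):
  Gamma_p = [[3.4743, 1.0325, -0.1155], [1.0325, 3.4743, 1.0325], [-0.1155, 1.0325, 3.4743]]
  r_p     = [1.0325, -0.1155, 0.4114]
Written out (R1..R3):
  (R1) 3.4743 phi_1 + 1.0325 phi_2 - 0.1155 phi_3 = 1.0325
  (R2) 1.0325 phi_1 + 3.4743 phi_2 + 1.0325 phi_3 = -0.1155
  (R3) -0.1155 phi_1 + 1.0325 phi_2 + 3.4743 phi_3 = 0.4114
Gaussian elimination:
  R2 <- R2 - (1.0325/3.4743) R1 = R2 - (0.297182) R1:  3.167459 phi_2 + 1.066825 phi_3 = -0.422341
  R3 <- R3 - (-0.1155/3.4743) R1 = R3 - (-0.033244) R1:  1.066825 phi_2 + 3.47046 phi_3 = 0.445725
  R3 <- R3 - (1.066825/3.167459) R2 = R3 - (0.336808) R2:  3.111146 phi_3 = 0.587972
Back-substitution:
  phi_hat_3 = 0.587972 / 3.111146 = 0.188989
  phi_hat_2 = (-0.422341 - (1.066825)(0.188989)) / 3.167459 = -0.19699
  phi_hat_1 = (1.0325 - (1.0325)(-0.19699) - (-0.1155)(0.188989)) / 3.4743 = 0.362007
So phi_hat = [0.3620, -0.1970, 0.1890].
Therefore phi_hat_3 = 0.1890.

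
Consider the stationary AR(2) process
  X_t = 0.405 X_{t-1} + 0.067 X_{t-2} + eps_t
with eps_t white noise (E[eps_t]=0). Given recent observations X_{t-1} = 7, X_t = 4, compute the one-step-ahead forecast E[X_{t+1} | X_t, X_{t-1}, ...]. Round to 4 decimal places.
E[X_{t+1} \mid \mathcal F_t] = 2.0890

For an AR(p) model X_t = c + sum_i phi_i X_{t-i} + eps_t, the
one-step-ahead conditional mean is
  E[X_{t+1} | X_t, ...] = c + sum_i phi_i X_{t+1-i}.
Substitute known values:
  E[X_{t+1} | ...] = (0.405) * (4) + (0.067) * (7)
                   = 2.0890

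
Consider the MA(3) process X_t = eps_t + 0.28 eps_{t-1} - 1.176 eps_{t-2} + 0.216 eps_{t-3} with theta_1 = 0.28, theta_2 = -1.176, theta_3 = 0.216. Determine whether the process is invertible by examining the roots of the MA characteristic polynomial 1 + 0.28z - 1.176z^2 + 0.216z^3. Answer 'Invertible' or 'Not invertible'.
\text{Not invertible}

The MA(q) characteristic polynomial is P(z) = 1 + 0.28z - 1.176z^2 + 0.216z^3.
Invertibility requires all roots to lie outside the unit circle, i.e. |z| > 1 for every root.
Degree 3: look for a simple real root z0 first, then factor out (1 - z/z0) and solve the remaining quadratic.
Testing z0 = 5: P(5) = 1 + (0.28)(5) + (-1.176)(5)^2 + (0.216)(5)^3
  = 1 + (1.4) + (-29.4) + (27) = 0.  So z_0 = 5 is a root, |z_0| = 5.
Divide out the factor (1 - 0.2 z) = (1 - z/z0) (since 1/z0 = 0.2):
  P(z) = (1 - 0.2 z)(1 + (0.48) z + (-1.08) z^2)
  [check: z-coef 0.48 - (0.2) = 0.28; z^2-coef -1.08 - (0.2)(0.48) = -1.176; z^3-coef -(0.2)(-1.08) = 0.216.]
Remaining roots from the quadratic factor 1 + (0.48) z + (-1.08) z^2:
  Set 1 + (0.48) z + (-1.08) z^2 = 0, i.e. a z^2 + b z + c = 0 with a = -1.08, b = 0.48, c = 1.
  Discriminant D = b^2 - 4ac = (0.48)^2 - 4*(-1.08)*1 = 0.2304 - (-4.32) = 4.5504.
  D >= 0, so the roots are real: z = (-b +/- sqrt(D)) / (2a) = (-0.48 +/- 2.133167) / (-2.16).
    z_1 = (-0.48 + 2.133167) / (-2.16) = -0.7654,   |z_1| = 0.7654.
    z_2 = (-0.48 - 2.133167) / (-2.16) = 1.2098,   |z_2| = 1.2098.
Moduli of all roots: 5.0000, 0.7654, 1.2098.
All moduli strictly greater than 1? No.
Verdict: Not invertible.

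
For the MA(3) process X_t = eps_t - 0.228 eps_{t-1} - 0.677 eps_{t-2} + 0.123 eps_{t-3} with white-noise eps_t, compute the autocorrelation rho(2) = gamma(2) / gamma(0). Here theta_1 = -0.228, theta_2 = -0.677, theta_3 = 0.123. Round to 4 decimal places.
\rho(2) = -0.4622

For an MA(q) process with theta_0 = 1, the autocovariance is
  gamma(k) = sigma^2 * sum_{i=0..q-k} theta_i * theta_{i+k},
and rho(k) = gamma(k) / gamma(0). Sigma^2 cancels.
  numerator   = (1)*(-0.677) + (-0.228)*(0.123) = -0.705044.
  denominator = (1)^2 + (-0.228)^2 + (-0.677)^2 + (0.123)^2 = 1.525442.
  rho(2) = -0.705044 / 1.525442 = -0.4622.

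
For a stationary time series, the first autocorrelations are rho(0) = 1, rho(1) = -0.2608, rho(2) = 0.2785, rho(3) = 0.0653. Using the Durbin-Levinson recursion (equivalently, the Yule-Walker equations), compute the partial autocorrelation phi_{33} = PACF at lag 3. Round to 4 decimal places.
\phi_{33} = 0.2040

The PACF at lag k is phi_{kk}, the last component of the solution
to the Yule-Walker system G_k phi = r_k where
  (G_k)_{ij} = rho(|i - j|), (r_k)_i = rho(i), i,j = 1..k.
Equivalently, Durbin-Levinson gives phi_{kk} iteratively:
  phi_{11} = rho(1)
  phi_{kk} = [rho(k) - sum_{j=1..k-1} phi_{k-1,j} rho(k-j)]
            / [1 - sum_{j=1..k-1} phi_{k-1,j} rho(j)],
  phi_{k,j} = phi_{k-1,j} - phi_{kk} phi_{k-1,k-j},  j = 1..k-1.
Step k = 1:
  phi_11 = rho(1) = -0.2608.
Step k = 2:
  phi_22 = [rho(2) - phi_11 rho(1)] / [1 - phi_11 rho(1)] = [0.2785 - (-0.2608)(-0.2608)] / [1 - (-0.2608)(-0.2608)]
         = 0.21048336 / 0.93198336 = 0.225845.
  Update: phi_21 = phi_11 - phi_22 phi_11 = -0.2608 - (0.225845)(-0.2608) = -0.2019.
Step k = 3:
  phi_33 = [rho(3) - phi_21 rho(2) - phi_22 rho(1)] / [1 - phi_21 rho(1) - phi_22 rho(2)]
    numerator   = 0.0653 - (-0.2019)(0.2785) - (0.225845)(-0.2608) = 0.18042934
    denominator = 1 - (-0.2019)(-0.2608) - (0.225845)(0.2785) = 0.88444684
  phi_33 = 0.18042934 / 0.88444684 = 0.204.
Therefore phi_{33} = 0.2040.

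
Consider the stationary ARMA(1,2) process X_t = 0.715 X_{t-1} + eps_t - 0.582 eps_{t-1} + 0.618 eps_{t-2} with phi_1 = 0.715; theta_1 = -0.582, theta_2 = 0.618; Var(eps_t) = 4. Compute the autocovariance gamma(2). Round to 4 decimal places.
\gamma(2) = 5.2511

Multiply the model equation by X_{t-k} and take expectations. With theta_0 = psi_0 = 1 and psi_j the MA(infinity) weights, this gives
  gamma(k) - sum_i phi_i gamma(k-i) = c_k,
  c_k = sigma^2 * sum_{j=k..q} theta_j psi_{j-k}   (c_k = 0 for k > q),
using gamma(-m) = gamma(m).
psi-weights needed (psi_j = theta_j + sum_i phi_i psi_{j-i}):
  psi_1 = theta_1 + phi_1 = -0.582 + (0.715) = 0.133
  psi_2 = theta_2 + phi_1 psi_1 = 0.618 + (0.715)(0.133) = 0.713095
Right-hand sides:
  c_0 = sigma^2 (1 + theta_1 psi_1 + theta_2 psi_2) = 4 * (1 + (-0.582)(0.133) + (0.618)(0.713095)) = 4 * 1.363287 = 5.453147
  c_1 = sigma^2 (theta_1 + theta_2 psi_1) = 4 * (-0.582 + (0.618)(0.133)) = -1.999224
  c_2 = sigma^2 theta_2 = 4 * (0.618) = 2.472
Equations for k = 0 and k = 1 (AR order 1):
  gamma(0) = phi_1 gamma(1) + c_0
  gamma(1) = phi_1 gamma(0) + c_1
Substituting the second into the first: gamma(0) (1 - phi_1^2) = c_0 + phi_1 c_1, so
  gamma(0) = (c_0 + phi_1 c_1) / (1 - phi_1^2) = (5.453147 + (0.715)(-1.999224)) / (1 - (0.715)^2) = 4.023702 / 0.488775 = 8.232217.
  gamma(1) = phi_1 gamma(0) + c_1 = (0.715)(8.232217) + (-1.999224) = 3.886811.
For k = 2: gamma(2) = phi_1 gamma(1) + c_2
  = (0.715)(3.886811) + (2.472) = 5.25107.
Therefore gamma(2) = 5.2511 (to 4 decimal places).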